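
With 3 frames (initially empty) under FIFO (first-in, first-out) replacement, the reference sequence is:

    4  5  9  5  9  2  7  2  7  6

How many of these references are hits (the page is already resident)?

4: miss, frames (4)
5: miss, frames (4 5)
9: miss, frames (4 5 9)
5: hit
9: hit
2: miss, evict 4, frames (5 9 2)
7: miss, evict 5, frames (9 2 7)
2: hit
7: hit
6: miss, evict 9, frames (2 7 6)
Hits: 4.

4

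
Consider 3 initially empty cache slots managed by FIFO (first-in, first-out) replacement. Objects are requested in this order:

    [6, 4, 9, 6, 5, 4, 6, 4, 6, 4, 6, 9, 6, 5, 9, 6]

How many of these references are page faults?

9

6 -> fault, frames [6]
4 -> fault, frames [6, 4]
9 -> fault, frames [6, 4, 9]
6 -> hit
5 -> fault, evict 6, frames [4, 9, 5]
4 -> hit
6 -> fault, evict 4, frames [9, 5, 6]
4 -> fault, evict 9, frames [5, 6, 4]
6 -> hit
4 -> hit
6 -> hit
9 -> fault, evict 5, frames [6, 4, 9]
6 -> hit
5 -> fault, evict 6, frames [4, 9, 5]
9 -> hit
6 -> fault, evict 4, frames [9, 5, 6]
Page faults: 9.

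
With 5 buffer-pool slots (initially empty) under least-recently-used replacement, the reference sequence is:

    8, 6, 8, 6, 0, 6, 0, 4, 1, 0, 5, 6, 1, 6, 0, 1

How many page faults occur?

6

8 → miss, frames [8]
6 → miss, frames [8, 6]
8 → hit
6 → hit
0 → miss, frames [8, 6, 0]
6 → hit
0 → hit
4 → miss, frames [8, 6, 0, 4]
1 → miss, frames [8, 6, 0, 4, 1]
0 → hit
5 → miss, evict 8, frames [6, 4, 1, 0, 5]
6 → hit
1 → hit
6 → hit
0 → hit
1 → hit
Page faults: 6.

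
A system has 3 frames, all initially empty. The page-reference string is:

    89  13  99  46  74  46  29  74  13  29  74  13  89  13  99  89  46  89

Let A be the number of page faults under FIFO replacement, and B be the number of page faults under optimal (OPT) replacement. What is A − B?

1

Under FIFO: F F F F F . F . F . . . F . F . F . → 10 faults.
Under OPT: F F F F F . F . . . . . F . F . F . → 9 faults.
A − B = 10 − 9 = 1.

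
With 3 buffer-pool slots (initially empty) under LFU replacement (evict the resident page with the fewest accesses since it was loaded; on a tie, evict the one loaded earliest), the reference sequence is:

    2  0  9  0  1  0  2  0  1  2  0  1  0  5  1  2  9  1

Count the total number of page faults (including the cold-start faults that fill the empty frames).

2: fault, frames (2)
0: fault, frames (2 0)
9: fault, frames (2 0 9)
0: hit
1: fault, evict 2, frames (0 9 1)
0: hit
2: fault, evict 9, frames (0 1 2)
0: hit
1: hit
2: hit
0: hit
1: hit
0: hit
5: fault, evict 2, frames (0 1 5)
1: hit
2: fault, evict 5, frames (0 1 2)
9: fault, evict 2, frames (0 1 9)
1: hit
Page faults: 8.

8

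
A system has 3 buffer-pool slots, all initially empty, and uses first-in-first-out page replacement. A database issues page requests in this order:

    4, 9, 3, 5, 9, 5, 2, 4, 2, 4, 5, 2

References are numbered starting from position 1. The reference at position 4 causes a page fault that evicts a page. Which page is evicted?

pos 1: 4: miss, frames [4]
pos 2: 9: miss, frames [4, 9]
pos 3: 3: miss, frames [4, 9, 3]
pos 4: 5: miss, evict 4, frames [9, 3, 5]
At position 4, page 4 is evicted.

4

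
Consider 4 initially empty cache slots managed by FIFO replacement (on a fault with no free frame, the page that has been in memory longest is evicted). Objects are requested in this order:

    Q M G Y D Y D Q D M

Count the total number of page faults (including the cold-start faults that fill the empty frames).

Q: miss, frames (Q)
M: miss, frames (Q M)
G: miss, frames (Q M G)
Y: miss, frames (Q M G Y)
D: miss, evict Q, frames (M G Y D)
Y: hit
D: hit
Q: miss, evict M, frames (G Y D Q)
D: hit
M: miss, evict G, frames (Y D Q M)
Page faults: 7.

7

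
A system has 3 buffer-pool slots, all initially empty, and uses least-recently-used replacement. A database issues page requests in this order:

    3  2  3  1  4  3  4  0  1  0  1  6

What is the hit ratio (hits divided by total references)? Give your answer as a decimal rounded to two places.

3: miss, frames [3]
2: miss, frames [3, 2]
3: hit
1: miss, frames [2, 3, 1]
4: miss, evict 2, frames [3, 1, 4]
3: hit
4: hit
0: miss, evict 1, frames [3, 4, 0]
1: miss, evict 3, frames [4, 0, 1]
0: hit
1: hit
6: miss, evict 4, frames [0, 1, 6]
Hits: 5 of 12 references → 5/12 = 0.4167.

0.42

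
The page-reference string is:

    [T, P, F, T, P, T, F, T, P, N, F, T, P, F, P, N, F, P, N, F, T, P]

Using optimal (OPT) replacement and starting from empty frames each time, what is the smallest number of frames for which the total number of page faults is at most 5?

f=1: 22 faults
f=2: 13 faults
f=3: 6 faults
f=4: 4 faults
Smallest f with faults ≤ 5 is 4.

4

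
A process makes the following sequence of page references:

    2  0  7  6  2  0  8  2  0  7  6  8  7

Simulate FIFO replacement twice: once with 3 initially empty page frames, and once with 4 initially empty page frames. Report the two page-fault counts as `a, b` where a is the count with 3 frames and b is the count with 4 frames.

9, 10

3 frames: F F F F F F F . . F F . . → 9 faults.
4 frames: F F F F . . F F F F F F . → 10 faults.
10 > 9: adding a frame increased faults — Belady's anomaly.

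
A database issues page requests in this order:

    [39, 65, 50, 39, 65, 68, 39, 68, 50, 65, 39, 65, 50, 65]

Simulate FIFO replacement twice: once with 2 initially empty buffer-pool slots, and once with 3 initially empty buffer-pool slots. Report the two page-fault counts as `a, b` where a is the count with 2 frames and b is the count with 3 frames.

2 frames: F F F F F F F . F F F . F F → 12 faults.
3 frames: F F F . . F F . . F . . F . → 7 faults.
7 < 12: adding a frame reduced faults, as is typical.

12, 7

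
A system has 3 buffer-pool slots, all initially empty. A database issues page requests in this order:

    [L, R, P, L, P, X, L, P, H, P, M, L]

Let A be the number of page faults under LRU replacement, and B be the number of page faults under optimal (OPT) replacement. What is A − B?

Under LRU: F F F . . F . . F . F F → 7 faults.
Under OPT: F F F . . F . . F . F . → 6 faults.
A − B = 7 − 6 = 1.

1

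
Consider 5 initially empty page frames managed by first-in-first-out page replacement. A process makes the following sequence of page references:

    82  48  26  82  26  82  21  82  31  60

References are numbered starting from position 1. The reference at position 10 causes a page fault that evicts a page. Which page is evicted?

82

pos 1: 82 → miss, frames [82]
pos 2: 48 → miss, frames [82, 48]
pos 3: 26 → miss, frames [82, 48, 26]
pos 4: 82 → hit
pos 5: 26 → hit
pos 6: 82 → hit
pos 7: 21 → miss, frames [82, 48, 26, 21]
pos 8: 82 → hit
pos 9: 31 → miss, frames [82, 48, 26, 21, 31]
pos 10: 60 → miss, evict 82, frames [48, 26, 21, 31, 60]
At position 10, page 82 is evicted.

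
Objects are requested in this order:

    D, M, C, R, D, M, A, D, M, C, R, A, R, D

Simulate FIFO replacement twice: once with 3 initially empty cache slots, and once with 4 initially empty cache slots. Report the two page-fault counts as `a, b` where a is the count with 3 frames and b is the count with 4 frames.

3 frames: F F F F F F F . . F F . . F → 10 faults.
4 frames: F F F F . . F F F F F F . F → 11 faults.
11 > 10: adding a frame increased faults — Belady's anomaly.

10, 11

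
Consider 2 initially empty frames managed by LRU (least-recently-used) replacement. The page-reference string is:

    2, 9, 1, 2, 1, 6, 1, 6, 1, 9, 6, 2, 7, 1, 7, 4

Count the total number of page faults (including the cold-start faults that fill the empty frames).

11

2: miss, frames (2)
9: miss, frames (2 9)
1: miss, evict 2, frames (9 1)
2: miss, evict 9, frames (1 2)
1: hit
6: miss, evict 2, frames (1 6)
1: hit
6: hit
1: hit
9: miss, evict 6, frames (1 9)
6: miss, evict 1, frames (9 6)
2: miss, evict 9, frames (6 2)
7: miss, evict 6, frames (2 7)
1: miss, evict 2, frames (7 1)
7: hit
4: miss, evict 1, frames (7 4)
Page faults: 11.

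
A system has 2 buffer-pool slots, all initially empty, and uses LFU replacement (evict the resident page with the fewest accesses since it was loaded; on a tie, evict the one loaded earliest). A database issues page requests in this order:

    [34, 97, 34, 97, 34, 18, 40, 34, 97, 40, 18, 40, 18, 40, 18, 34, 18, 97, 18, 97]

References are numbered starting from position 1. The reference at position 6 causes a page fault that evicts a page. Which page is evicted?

97

pos 1: 34: fault, frames [34]
pos 2: 97: fault, frames [34, 97]
pos 3: 34: hit
pos 4: 97: hit
pos 5: 34: hit
pos 6: 18: fault, evict 97, frames [34, 18]
At position 6, page 97 is evicted.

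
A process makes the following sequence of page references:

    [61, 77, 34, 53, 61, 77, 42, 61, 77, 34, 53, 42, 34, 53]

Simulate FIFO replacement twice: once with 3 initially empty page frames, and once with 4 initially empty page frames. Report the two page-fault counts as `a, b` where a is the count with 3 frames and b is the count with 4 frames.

9, 10

3 frames: F F F F F F F . . F F . . . → 9 faults.
4 frames: F F F F . . F F F F F F . . → 10 faults.
10 > 9: adding a frame increased faults — Belady's anomaly.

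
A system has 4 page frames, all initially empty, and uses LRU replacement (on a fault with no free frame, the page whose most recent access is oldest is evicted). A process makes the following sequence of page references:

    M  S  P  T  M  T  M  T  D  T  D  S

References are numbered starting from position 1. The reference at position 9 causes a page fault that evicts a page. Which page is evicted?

S

pos 1: M -> fault, frames [M]
pos 2: S -> fault, frames [M, S]
pos 3: P -> fault, frames [M, S, P]
pos 4: T -> fault, frames [M, S, P, T]
pos 5: M -> hit
pos 6: T -> hit
pos 7: M -> hit
pos 8: T -> hit
pos 9: D -> fault, evict S, frames [P, M, T, D]
At position 9, page S is evicted.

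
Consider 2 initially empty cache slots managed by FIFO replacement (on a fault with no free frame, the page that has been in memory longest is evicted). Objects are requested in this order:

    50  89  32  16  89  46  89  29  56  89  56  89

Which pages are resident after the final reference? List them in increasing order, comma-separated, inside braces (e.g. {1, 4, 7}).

50 → fault, frames [50]
89 → fault, frames [50, 89]
32 → fault, evict 50, frames [89, 32]
16 → fault, evict 89, frames [32, 16]
89 → fault, evict 32, frames [16, 89]
46 → fault, evict 16, frames [89, 46]
89 → hit
29 → fault, evict 89, frames [46, 29]
56 → fault, evict 46, frames [29, 56]
89 → fault, evict 29, frames [56, 89]
56 → hit
89 → hit

{56, 89}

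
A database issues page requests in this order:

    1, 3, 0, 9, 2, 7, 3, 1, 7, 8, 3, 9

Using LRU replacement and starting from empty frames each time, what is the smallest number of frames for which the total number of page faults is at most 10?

f=1: 12 faults
f=2: 12 faults
f=3: 11 faults
f=4: 10 faults
f=5: 9 faults
f=6: 7 faults
f=7: 7 faults
Smallest f with faults ≤ 10 is 4.

4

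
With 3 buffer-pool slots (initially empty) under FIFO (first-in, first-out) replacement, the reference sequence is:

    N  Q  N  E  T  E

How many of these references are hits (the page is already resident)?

N -> miss, frames (N)
Q -> miss, frames (N Q)
N -> hit
E -> miss, frames (N Q E)
T -> miss, evict N, frames (Q E T)
E -> hit
Hits: 2.

2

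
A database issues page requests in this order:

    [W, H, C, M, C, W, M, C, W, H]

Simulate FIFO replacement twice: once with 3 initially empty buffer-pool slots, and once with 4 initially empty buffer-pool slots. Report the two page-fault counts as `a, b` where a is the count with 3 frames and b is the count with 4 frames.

3 frames: F F F F . F . . . F → 6 faults.
4 frames: F F F F . . . . . . → 4 faults.
4 < 6: adding a frame reduced faults, as is typical.

6, 4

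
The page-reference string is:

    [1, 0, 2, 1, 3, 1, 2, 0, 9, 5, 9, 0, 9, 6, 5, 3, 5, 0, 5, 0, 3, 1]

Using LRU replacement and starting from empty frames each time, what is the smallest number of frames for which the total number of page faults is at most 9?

5

f=1: 22 faults
f=2: 16 faults
f=3: 12 faults
f=4: 10 faults
f=5: 9 faults
f=6: 9 faults
f=7: 7 faults
Smallest f with faults ≤ 9 is 5.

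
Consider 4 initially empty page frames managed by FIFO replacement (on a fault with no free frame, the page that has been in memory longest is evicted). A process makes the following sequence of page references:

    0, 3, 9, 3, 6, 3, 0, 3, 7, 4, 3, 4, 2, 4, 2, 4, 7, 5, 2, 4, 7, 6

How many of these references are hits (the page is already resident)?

0 → fault, frames (0)
3 → fault, frames (0 3)
9 → fault, frames (0 3 9)
3 → hit
6 → fault, frames (0 3 9 6)
3 → hit
0 → hit
3 → hit
7 → fault, evict 0, frames (3 9 6 7)
4 → fault, evict 3, frames (9 6 7 4)
3 → fault, evict 9, frames (6 7 4 3)
4 → hit
2 → fault, evict 6, frames (7 4 3 2)
4 → hit
2 → hit
4 → hit
7 → hit
5 → fault, evict 7, frames (4 3 2 5)
2 → hit
4 → hit
7 → fault, evict 4, frames (3 2 5 7)
6 → fault, evict 3, frames (2 5 7 6)
Hits: 11.

11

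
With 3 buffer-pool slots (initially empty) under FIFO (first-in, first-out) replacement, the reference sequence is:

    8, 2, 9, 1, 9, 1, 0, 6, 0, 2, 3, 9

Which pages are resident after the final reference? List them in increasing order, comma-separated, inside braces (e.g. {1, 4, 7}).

8 → miss, frames (8)
2 → miss, frames (8 2)
9 → miss, frames (8 2 9)
1 → miss, evict 8, frames (2 9 1)
9 → hit
1 → hit
0 → miss, evict 2, frames (9 1 0)
6 → miss, evict 9, frames (1 0 6)
0 → hit
2 → miss, evict 1, frames (0 6 2)
3 → miss, evict 0, frames (6 2 3)
9 → miss, evict 6, frames (2 3 9)

{2, 3, 9}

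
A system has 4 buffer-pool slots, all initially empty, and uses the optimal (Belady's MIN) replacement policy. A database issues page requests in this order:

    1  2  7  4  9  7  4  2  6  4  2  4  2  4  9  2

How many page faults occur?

1 → fault, frames (1)
2 → fault, frames (1 2)
7 → fault, frames (1 2 7)
4 → fault, frames (1 2 7 4)
9 → fault, evict 1, frames (2 7 4 9)
7 → hit
4 → hit
2 → hit
6 → fault, evict 7, frames (2 4 9 6)
4 → hit
2 → hit
4 → hit
2 → hit
4 → hit
9 → hit
2 → hit
Page faults: 6.

6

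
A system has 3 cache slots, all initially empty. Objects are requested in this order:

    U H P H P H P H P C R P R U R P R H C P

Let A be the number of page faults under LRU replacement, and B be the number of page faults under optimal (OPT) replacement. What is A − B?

Under LRU: F F F . . . . . . F F . . F . . . F F F → 9 faults.
Under OPT: F F F . . . . . . F F . . . . . . F F . → 7 faults.
A − B = 9 − 7 = 2.

2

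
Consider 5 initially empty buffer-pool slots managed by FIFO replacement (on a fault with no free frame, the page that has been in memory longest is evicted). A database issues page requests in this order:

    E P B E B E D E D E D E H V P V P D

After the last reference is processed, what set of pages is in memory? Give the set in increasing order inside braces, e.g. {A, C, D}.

E: miss, frames (E)
P: miss, frames (E P)
B: miss, frames (E P B)
E: hit
B: hit
E: hit
D: miss, frames (E P B D)
E: hit
D: hit
E: hit
D: hit
E: hit
H: miss, frames (E P B D H)
V: miss, evict E, frames (P B D H V)
P: hit
V: hit
P: hit
D: hit

{B, D, H, P, V}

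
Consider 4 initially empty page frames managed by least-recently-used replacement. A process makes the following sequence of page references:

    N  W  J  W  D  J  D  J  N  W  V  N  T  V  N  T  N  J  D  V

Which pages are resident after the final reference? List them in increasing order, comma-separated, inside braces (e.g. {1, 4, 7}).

N -> fault, frames [N]
W -> fault, frames [N, W]
J -> fault, frames [N, W, J]
W -> hit
D -> fault, frames [N, J, W, D]
J -> hit
D -> hit
J -> hit
N -> hit
W -> hit
V -> fault, evict D, frames [J, N, W, V]
N -> hit
T -> fault, evict J, frames [W, V, N, T]
V -> hit
N -> hit
T -> hit
N -> hit
J -> fault, evict W, frames [V, T, N, J]
D -> fault, evict V, frames [T, N, J, D]
V -> fault, evict T, frames [N, J, D, V]

{D, J, N, V}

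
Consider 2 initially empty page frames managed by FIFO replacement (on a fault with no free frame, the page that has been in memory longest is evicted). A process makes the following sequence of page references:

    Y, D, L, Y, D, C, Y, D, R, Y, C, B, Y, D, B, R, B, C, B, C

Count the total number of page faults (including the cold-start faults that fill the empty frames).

18

Y -> miss, frames [Y]
D -> miss, frames [Y, D]
L -> miss, evict Y, frames [D, L]
Y -> miss, evict D, frames [L, Y]
D -> miss, evict L, frames [Y, D]
C -> miss, evict Y, frames [D, C]
Y -> miss, evict D, frames [C, Y]
D -> miss, evict C, frames [Y, D]
R -> miss, evict Y, frames [D, R]
Y -> miss, evict D, frames [R, Y]
C -> miss, evict R, frames [Y, C]
B -> miss, evict Y, frames [C, B]
Y -> miss, evict C, frames [B, Y]
D -> miss, evict B, frames [Y, D]
B -> miss, evict Y, frames [D, B]
R -> miss, evict D, frames [B, R]
B -> hit
C -> miss, evict B, frames [R, C]
B -> miss, evict R, frames [C, B]
C -> hit
Page faults: 18.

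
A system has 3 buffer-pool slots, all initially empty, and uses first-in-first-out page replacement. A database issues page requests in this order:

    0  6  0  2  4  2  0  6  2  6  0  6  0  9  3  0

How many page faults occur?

10

0: miss, frames (0)
6: miss, frames (0 6)
0: hit
2: miss, frames (0 6 2)
4: miss, evict 0, frames (6 2 4)
2: hit
0: miss, evict 6, frames (2 4 0)
6: miss, evict 2, frames (4 0 6)
2: miss, evict 4, frames (0 6 2)
6: hit
0: hit
6: hit
0: hit
9: miss, evict 0, frames (6 2 9)
3: miss, evict 6, frames (2 9 3)
0: miss, evict 2, frames (9 3 0)
Page faults: 10.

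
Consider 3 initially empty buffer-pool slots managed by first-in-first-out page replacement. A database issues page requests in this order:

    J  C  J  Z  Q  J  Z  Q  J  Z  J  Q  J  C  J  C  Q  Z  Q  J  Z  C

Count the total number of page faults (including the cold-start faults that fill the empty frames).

10

J -> miss, frames {J}
C -> miss, frames {J,C}
J -> hit
Z -> miss, frames {J,C,Z}
Q -> miss, evict J, frames {C,Z,Q}
J -> miss, evict C, frames {Z,Q,J}
Z -> hit
Q -> hit
J -> hit
Z -> hit
J -> hit
Q -> hit
J -> hit
C -> miss, evict Z, frames {Q,J,C}
J -> hit
C -> hit
Q -> hit
Z -> miss, evict Q, frames {J,C,Z}
Q -> miss, evict J, frames {C,Z,Q}
J -> miss, evict C, frames {Z,Q,J}
Z -> hit
C -> miss, evict Z, frames {Q,J,C}
Page faults: 10.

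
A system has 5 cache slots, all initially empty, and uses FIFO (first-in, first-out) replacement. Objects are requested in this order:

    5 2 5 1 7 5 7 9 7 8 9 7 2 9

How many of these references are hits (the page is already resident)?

8

5: fault, frames [5]
2: fault, frames [5, 2]
5: hit
1: fault, frames [5, 2, 1]
7: fault, frames [5, 2, 1, 7]
5: hit
7: hit
9: fault, frames [5, 2, 1, 7, 9]
7: hit
8: fault, evict 5, frames [2, 1, 7, 9, 8]
9: hit
7: hit
2: hit
9: hit
Hits: 8.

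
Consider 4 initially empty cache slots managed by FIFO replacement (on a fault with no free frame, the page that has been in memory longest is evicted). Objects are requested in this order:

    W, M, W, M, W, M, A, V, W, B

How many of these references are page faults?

W: fault, frames {W}
M: fault, frames {W,M}
W: hit
M: hit
W: hit
M: hit
A: fault, frames {W,M,A}
V: fault, frames {W,M,A,V}
W: hit
B: fault, evict W, frames {M,A,V,B}
Page faults: 5.

5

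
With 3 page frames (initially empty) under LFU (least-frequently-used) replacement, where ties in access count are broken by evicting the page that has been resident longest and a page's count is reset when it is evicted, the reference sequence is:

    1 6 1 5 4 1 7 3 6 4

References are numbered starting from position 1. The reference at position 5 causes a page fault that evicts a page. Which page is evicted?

pos 1: 1: miss, frames {1}
pos 2: 6: miss, frames {1,6}
pos 3: 1: hit
pos 4: 5: miss, frames {1,6,5}
pos 5: 4: miss, evict 6, frames {1,5,4}
At position 5, page 6 is evicted.

6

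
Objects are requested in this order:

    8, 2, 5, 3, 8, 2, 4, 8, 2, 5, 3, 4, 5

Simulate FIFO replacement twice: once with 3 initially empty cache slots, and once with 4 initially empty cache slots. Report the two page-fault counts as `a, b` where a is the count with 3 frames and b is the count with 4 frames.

3 frames: F F F F F F F . . F F . . → 9 faults.
4 frames: F F F F . . F F F F F F . → 10 faults.
10 > 9: adding a frame increased faults — Belady's anomaly.

9, 10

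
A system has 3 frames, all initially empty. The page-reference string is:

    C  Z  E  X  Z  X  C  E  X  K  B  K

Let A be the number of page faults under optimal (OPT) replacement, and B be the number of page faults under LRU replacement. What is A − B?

-1

Under OPT: F F F F . . . F . F F . → 7 faults.
Under LRU: F F F F . . F F . F F . → 8 faults.
A − B = 7 − 8 = -1.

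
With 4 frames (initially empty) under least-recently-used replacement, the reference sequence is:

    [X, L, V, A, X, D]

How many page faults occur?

X → miss, frames [X]
L → miss, frames [X, L]
V → miss, frames [X, L, V]
A → miss, frames [X, L, V, A]
X → hit
D → miss, evict L, frames [V, A, X, D]
Page faults: 5.

5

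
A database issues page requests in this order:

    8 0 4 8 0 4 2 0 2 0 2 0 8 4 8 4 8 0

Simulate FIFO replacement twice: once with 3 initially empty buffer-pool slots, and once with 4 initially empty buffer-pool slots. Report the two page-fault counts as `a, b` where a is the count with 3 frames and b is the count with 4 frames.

3 frames: F F F . . . F . . . . . F . . . . F → 6 faults.
4 frames: F F F . . . F . . . . . . . . . . . → 4 faults.
4 < 6: adding a frame reduced faults, as is typical.

6, 4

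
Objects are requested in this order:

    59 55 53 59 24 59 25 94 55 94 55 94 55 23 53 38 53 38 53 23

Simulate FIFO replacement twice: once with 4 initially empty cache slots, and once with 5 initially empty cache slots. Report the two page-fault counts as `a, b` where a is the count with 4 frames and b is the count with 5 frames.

4 frames: F F F . F . F F F . . . . F F F . . . . → 10 faults.
5 frames: F F F . F . F F . . . . . F . F F . . . → 9 faults.
9 < 10: adding a frame reduced faults, as is typical.

10, 9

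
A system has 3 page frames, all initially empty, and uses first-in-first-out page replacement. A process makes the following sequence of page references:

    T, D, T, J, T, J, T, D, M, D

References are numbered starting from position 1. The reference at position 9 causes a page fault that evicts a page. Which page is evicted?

T

pos 1: T → miss, frames [T]
pos 2: D → miss, frames [T, D]
pos 3: T → hit
pos 4: J → miss, frames [T, D, J]
pos 5: T → hit
pos 6: J → hit
pos 7: T → hit
pos 8: D → hit
pos 9: M → miss, evict T, frames [D, J, M]
At position 9, page T is evicted.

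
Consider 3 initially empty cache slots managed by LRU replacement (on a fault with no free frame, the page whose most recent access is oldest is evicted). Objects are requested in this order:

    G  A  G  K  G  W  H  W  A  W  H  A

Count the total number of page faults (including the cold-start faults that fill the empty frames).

6

G → miss, frames [G]
A → miss, frames [G, A]
G → hit
K → miss, frames [A, G, K]
G → hit
W → miss, evict A, frames [K, G, W]
H → miss, evict K, frames [G, W, H]
W → hit
A → miss, evict G, frames [H, W, A]
W → hit
H → hit
A → hit
Page faults: 6.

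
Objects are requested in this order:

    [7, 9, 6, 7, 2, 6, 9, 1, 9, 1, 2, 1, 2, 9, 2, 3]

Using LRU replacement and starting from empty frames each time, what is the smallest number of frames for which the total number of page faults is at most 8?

f=1: 16 faults
f=2: 11 faults
f=3: 8 faults
f=4: 6 faults
f=5: 6 faults
f=6: 6 faults
Smallest f with faults ≤ 8 is 3.

3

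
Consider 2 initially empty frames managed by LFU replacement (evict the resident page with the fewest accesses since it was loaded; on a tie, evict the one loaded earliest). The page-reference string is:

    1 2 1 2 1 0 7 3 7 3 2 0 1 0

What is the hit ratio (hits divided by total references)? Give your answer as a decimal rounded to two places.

0.36

1: miss, frames {1}
2: miss, frames {1,2}
1: hit
2: hit
1: hit
0: miss, evict 2, frames {1,0}
7: miss, evict 0, frames {1,7}
3: miss, evict 7, frames {1,3}
7: miss, evict 3, frames {1,7}
3: miss, evict 7, frames {1,3}
2: miss, evict 3, frames {1,2}
0: miss, evict 2, frames {1,0}
1: hit
0: hit
Hits: 5 of 14 references → 5/14 = 0.3571.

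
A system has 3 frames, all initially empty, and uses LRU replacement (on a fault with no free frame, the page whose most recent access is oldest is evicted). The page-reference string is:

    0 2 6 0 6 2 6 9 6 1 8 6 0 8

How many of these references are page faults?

0 → miss, frames {0}
2 → miss, frames {0,2}
6 → miss, frames {0,2,6}
0 → hit
6 → hit
2 → hit
6 → hit
9 → miss, evict 0, frames {2,6,9}
6 → hit
1 → miss, evict 2, frames {9,6,1}
8 → miss, evict 9, frames {6,1,8}
6 → hit
0 → miss, evict 1, frames {8,6,0}
8 → hit
Page faults: 7.

7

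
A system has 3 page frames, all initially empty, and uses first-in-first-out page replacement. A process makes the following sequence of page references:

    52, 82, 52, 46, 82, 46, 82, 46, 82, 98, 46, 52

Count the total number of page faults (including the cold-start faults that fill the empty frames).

5

52 → miss, frames {52}
82 → miss, frames {52,82}
52 → hit
46 → miss, frames {52,82,46}
82 → hit
46 → hit
82 → hit
46 → hit
82 → hit
98 → miss, evict 52, frames {82,46,98}
46 → hit
52 → miss, evict 82, frames {46,98,52}
Page faults: 5.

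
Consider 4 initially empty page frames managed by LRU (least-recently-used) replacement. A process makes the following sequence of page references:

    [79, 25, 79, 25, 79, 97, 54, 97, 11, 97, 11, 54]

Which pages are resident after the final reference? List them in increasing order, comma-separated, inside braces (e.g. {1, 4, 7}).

79 → fault, frames [79]
25 → fault, frames [79, 25]
79 → hit
25 → hit
79 → hit
97 → fault, frames [25, 79, 97]
54 → fault, frames [25, 79, 97, 54]
97 → hit
11 → fault, evict 25, frames [79, 54, 97, 11]
97 → hit
11 → hit
54 → hit

{11, 54, 79, 97}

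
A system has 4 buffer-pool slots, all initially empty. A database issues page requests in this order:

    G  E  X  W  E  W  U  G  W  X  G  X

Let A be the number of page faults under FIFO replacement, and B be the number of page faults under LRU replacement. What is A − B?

-1

Under FIFO: F F F F . . F F . . . . → 6 faults.
Under LRU: F F F F . . F F . F . . → 7 faults.
A − B = 6 − 7 = -1.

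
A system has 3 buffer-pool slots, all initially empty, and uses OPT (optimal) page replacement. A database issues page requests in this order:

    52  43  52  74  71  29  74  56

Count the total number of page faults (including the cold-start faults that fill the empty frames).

6

52 → fault, frames (52)
43 → fault, frames (52 43)
52 → hit
74 → fault, frames (52 43 74)
71 → fault, evict 43, frames (52 74 71)
29 → fault, evict 71, frames (52 74 29)
74 → hit
56 → fault, evict 29, frames (52 74 56)
Page faults: 6.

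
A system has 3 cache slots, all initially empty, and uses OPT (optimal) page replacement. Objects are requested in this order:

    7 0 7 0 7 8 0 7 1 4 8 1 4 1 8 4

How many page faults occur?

7 → miss, frames {7}
0 → miss, frames {7,0}
7 → hit
0 → hit
7 → hit
8 → miss, frames {7,0,8}
0 → hit
7 → hit
1 → miss, evict 0, frames {7,8,1}
4 → miss, evict 7, frames {8,1,4}
8 → hit
1 → hit
4 → hit
1 → hit
8 → hit
4 → hit
Page faults: 5.

5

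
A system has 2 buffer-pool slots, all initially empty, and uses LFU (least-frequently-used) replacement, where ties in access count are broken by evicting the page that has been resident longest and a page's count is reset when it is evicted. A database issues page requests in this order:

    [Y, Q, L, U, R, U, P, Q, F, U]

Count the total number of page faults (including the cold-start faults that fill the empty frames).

8

Y → fault, frames {Y}
Q → fault, frames {Y,Q}
L → fault, evict Y, frames {Q,L}
U → fault, evict Q, frames {L,U}
R → fault, evict L, frames {U,R}
U → hit
P → fault, evict R, frames {U,P}
Q → fault, evict P, frames {U,Q}
F → fault, evict Q, frames {U,F}
U → hit
Page faults: 8.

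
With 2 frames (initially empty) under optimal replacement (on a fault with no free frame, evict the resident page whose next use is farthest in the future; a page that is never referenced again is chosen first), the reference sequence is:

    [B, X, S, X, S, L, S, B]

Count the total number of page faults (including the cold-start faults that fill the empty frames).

5

B: miss, frames {B}
X: miss, frames {B,X}
S: miss, evict B, frames {X,S}
X: hit
S: hit
L: miss, evict X, frames {S,L}
S: hit
B: miss, evict L, frames {S,B}
Page faults: 5.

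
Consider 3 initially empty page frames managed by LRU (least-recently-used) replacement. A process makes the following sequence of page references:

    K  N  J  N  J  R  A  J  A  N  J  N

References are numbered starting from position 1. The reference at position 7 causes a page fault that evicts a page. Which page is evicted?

N

pos 1: K: miss, frames {K}
pos 2: N: miss, frames {K,N}
pos 3: J: miss, frames {K,N,J}
pos 4: N: hit
pos 5: J: hit
pos 6: R: miss, evict K, frames {N,J,R}
pos 7: A: miss, evict N, frames {J,R,A}
At position 7, page N is evicted.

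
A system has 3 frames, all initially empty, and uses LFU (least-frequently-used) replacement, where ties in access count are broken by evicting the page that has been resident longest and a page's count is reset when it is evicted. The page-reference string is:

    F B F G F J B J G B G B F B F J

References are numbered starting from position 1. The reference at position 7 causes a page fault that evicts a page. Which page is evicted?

pos 1: F -> miss, frames (F)
pos 2: B -> miss, frames (F B)
pos 3: F -> hit
pos 4: G -> miss, frames (F B G)
pos 5: F -> hit
pos 6: J -> miss, evict B, frames (F G J)
pos 7: B -> miss, evict G, frames (F J B)
At position 7, page G is evicted.

G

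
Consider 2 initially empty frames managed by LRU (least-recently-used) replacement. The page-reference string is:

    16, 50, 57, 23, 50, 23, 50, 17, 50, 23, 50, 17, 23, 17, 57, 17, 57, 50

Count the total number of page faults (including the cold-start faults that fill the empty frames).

16: miss, frames [16]
50: miss, frames [16, 50]
57: miss, evict 16, frames [50, 57]
23: miss, evict 50, frames [57, 23]
50: miss, evict 57, frames [23, 50]
23: hit
50: hit
17: miss, evict 23, frames [50, 17]
50: hit
23: miss, evict 17, frames [50, 23]
50: hit
17: miss, evict 23, frames [50, 17]
23: miss, evict 50, frames [17, 23]
17: hit
57: miss, evict 23, frames [17, 57]
17: hit
57: hit
50: miss, evict 17, frames [57, 50]
Page faults: 11.

11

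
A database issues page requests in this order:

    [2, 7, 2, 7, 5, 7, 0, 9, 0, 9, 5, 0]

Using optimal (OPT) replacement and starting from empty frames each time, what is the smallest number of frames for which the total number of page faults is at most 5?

3

f=1: 12 faults
f=2: 6 faults
f=3: 5 faults
f=4: 5 faults
f=5: 5 faults
Smallest f with faults ≤ 5 is 3.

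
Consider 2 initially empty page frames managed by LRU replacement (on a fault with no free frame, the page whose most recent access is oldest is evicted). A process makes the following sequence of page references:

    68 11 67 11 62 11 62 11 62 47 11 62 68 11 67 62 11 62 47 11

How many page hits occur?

68 → fault, frames [68]
11 → fault, frames [68, 11]
67 → fault, evict 68, frames [11, 67]
11 → hit
62 → fault, evict 67, frames [11, 62]
11 → hit
62 → hit
11 → hit
62 → hit
47 → fault, evict 11, frames [62, 47]
11 → fault, evict 62, frames [47, 11]
62 → fault, evict 47, frames [11, 62]
68 → fault, evict 11, frames [62, 68]
11 → fault, evict 62, frames [68, 11]
67 → fault, evict 68, frames [11, 67]
62 → fault, evict 11, frames [67, 62]
11 → fault, evict 67, frames [62, 11]
62 → hit
47 → fault, evict 11, frames [62, 47]
11 → fault, evict 62, frames [47, 11]
Hits: 6.

6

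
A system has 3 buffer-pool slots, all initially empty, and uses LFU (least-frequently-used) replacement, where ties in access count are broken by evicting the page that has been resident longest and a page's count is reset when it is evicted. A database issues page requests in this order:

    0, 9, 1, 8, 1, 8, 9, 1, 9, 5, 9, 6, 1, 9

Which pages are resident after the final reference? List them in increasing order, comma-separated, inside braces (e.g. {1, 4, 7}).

0: miss, frames {0}
9: miss, frames {0,9}
1: miss, frames {0,9,1}
8: miss, evict 0, frames {9,1,8}
1: hit
8: hit
9: hit
1: hit
9: hit
5: miss, evict 8, frames {9,1,5}
9: hit
6: miss, evict 5, frames {9,1,6}
1: hit
9: hit

{1, 6, 9}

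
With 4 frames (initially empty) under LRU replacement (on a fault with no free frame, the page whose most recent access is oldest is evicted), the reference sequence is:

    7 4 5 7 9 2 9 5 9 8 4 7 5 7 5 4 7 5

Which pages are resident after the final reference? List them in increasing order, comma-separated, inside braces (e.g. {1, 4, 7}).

{4, 5, 7, 8}

7 → fault, frames {7}
4 → fault, frames {7,4}
5 → fault, frames {7,4,5}
7 → hit
9 → fault, frames {4,5,7,9}
2 → fault, evict 4, frames {5,7,9,2}
9 → hit
5 → hit
9 → hit
8 → fault, evict 7, frames {2,5,9,8}
4 → fault, evict 2, frames {5,9,8,4}
7 → fault, evict 5, frames {9,8,4,7}
5 → fault, evict 9, frames {8,4,7,5}
7 → hit
5 → hit
4 → hit
7 → hit
5 → hit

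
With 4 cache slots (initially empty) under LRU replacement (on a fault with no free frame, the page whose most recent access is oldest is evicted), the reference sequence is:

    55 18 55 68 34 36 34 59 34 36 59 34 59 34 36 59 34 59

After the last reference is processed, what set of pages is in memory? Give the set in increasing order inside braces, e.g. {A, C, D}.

55: fault, frames {55}
18: fault, frames {55,18}
55: hit
68: fault, frames {18,55,68}
34: fault, frames {18,55,68,34}
36: fault, evict 18, frames {55,68,34,36}
34: hit
59: fault, evict 55, frames {68,36,34,59}
34: hit
36: hit
59: hit
34: hit
59: hit
34: hit
36: hit
59: hit
34: hit
59: hit

{34, 36, 59, 68}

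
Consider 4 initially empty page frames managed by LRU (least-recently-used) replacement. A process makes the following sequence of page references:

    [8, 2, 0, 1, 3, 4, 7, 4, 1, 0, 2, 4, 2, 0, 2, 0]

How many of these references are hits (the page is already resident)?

7

8: fault, frames (8)
2: fault, frames (8 2)
0: fault, frames (8 2 0)
1: fault, frames (8 2 0 1)
3: fault, evict 8, frames (2 0 1 3)
4: fault, evict 2, frames (0 1 3 4)
7: fault, evict 0, frames (1 3 4 7)
4: hit
1: hit
0: fault, evict 3, frames (7 4 1 0)
2: fault, evict 7, frames (4 1 0 2)
4: hit
2: hit
0: hit
2: hit
0: hit
Hits: 7.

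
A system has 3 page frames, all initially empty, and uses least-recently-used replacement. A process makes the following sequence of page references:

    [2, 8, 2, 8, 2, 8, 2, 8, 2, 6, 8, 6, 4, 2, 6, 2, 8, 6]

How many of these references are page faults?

6

2 → fault, frames (2)
8 → fault, frames (2 8)
2 → hit
8 → hit
2 → hit
8 → hit
2 → hit
8 → hit
2 → hit
6 → fault, frames (8 2 6)
8 → hit
6 → hit
4 → fault, evict 2, frames (8 6 4)
2 → fault, evict 8, frames (6 4 2)
6 → hit
2 → hit
8 → fault, evict 4, frames (6 2 8)
6 → hit
Page faults: 6.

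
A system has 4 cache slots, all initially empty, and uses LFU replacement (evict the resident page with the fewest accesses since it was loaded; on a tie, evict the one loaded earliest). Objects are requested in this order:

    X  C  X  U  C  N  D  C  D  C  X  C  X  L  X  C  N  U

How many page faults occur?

X → fault, frames {X}
C → fault, frames {X,C}
X → hit
U → fault, frames {X,C,U}
C → hit
N → fault, frames {X,C,U,N}
D → fault, evict U, frames {X,C,N,D}
C → hit
D → hit
C → hit
X → hit
C → hit
X → hit
L → fault, evict N, frames {X,C,D,L}
X → hit
C → hit
N → fault, evict L, frames {X,C,D,N}
U → fault, evict N, frames {X,C,D,U}
Page faults: 8.

8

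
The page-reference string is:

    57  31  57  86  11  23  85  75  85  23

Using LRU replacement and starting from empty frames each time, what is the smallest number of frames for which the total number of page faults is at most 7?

f=1: 10 faults
f=2: 8 faults
f=3: 7 faults
f=4: 7 faults
f=5: 7 faults
f=6: 7 faults
f=7: 7 faults
Smallest f with faults ≤ 7 is 3.

3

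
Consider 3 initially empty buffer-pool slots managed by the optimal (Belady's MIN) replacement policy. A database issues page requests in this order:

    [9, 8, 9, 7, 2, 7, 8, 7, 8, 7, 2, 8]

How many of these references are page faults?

9 → miss, frames (9)
8 → miss, frames (9 8)
9 → hit
7 → miss, frames (9 8 7)
2 → miss, evict 9, frames (8 7 2)
7 → hit
8 → hit
7 → hit
8 → hit
7 → hit
2 → hit
8 → hit
Page faults: 4.

4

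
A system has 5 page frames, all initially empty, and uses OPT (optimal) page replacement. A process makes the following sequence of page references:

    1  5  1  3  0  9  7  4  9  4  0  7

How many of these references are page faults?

7

1 → miss, frames (1)
5 → miss, frames (1 5)
1 → hit
3 → miss, frames (1 5 3)
0 → miss, frames (1 5 3 0)
9 → miss, frames (1 5 3 0 9)
7 → miss, evict 3, frames (1 5 0 9 7)
4 → miss, evict 5, frames (1 0 9 7 4)
9 → hit
4 → hit
0 → hit
7 → hit
Page faults: 7.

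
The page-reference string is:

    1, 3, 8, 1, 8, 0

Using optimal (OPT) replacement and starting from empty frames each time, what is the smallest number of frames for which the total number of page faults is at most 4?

2

f=1: 6 faults
f=2: 4 faults
f=3: 4 faults
f=4: 4 faults
Smallest f with faults ≤ 4 is 2.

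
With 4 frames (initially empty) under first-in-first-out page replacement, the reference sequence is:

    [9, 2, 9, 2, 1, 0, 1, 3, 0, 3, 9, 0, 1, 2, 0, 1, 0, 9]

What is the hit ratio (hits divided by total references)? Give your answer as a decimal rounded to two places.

0.50

9 -> fault, frames [9]
2 -> fault, frames [9, 2]
9 -> hit
2 -> hit
1 -> fault, frames [9, 2, 1]
0 -> fault, frames [9, 2, 1, 0]
1 -> hit
3 -> fault, evict 9, frames [2, 1, 0, 3]
0 -> hit
3 -> hit
9 -> fault, evict 2, frames [1, 0, 3, 9]
0 -> hit
1 -> hit
2 -> fault, evict 1, frames [0, 3, 9, 2]
0 -> hit
1 -> fault, evict 0, frames [3, 9, 2, 1]
0 -> fault, evict 3, frames [9, 2, 1, 0]
9 -> hit
Hits: 9 of 18 references → 9/18 = 0.5000.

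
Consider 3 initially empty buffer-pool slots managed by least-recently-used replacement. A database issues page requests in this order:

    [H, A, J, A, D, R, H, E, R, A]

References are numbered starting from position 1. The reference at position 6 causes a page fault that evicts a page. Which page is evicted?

J

pos 1: H -> miss, frames [H]
pos 2: A -> miss, frames [H, A]
pos 3: J -> miss, frames [H, A, J]
pos 4: A -> hit
pos 5: D -> miss, evict H, frames [J, A, D]
pos 6: R -> miss, evict J, frames [A, D, R]
At position 6, page J is evicted.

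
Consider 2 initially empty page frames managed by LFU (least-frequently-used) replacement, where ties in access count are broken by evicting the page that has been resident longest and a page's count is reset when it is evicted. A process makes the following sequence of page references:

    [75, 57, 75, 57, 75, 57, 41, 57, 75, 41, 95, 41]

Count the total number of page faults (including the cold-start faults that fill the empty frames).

75 -> fault, frames {75}
57 -> fault, frames {75,57}
75 -> hit
57 -> hit
75 -> hit
57 -> hit
41 -> fault, evict 75, frames {57,41}
57 -> hit
75 -> fault, evict 41, frames {57,75}
41 -> fault, evict 75, frames {57,41}
95 -> fault, evict 41, frames {57,95}
41 -> fault, evict 95, frames {57,41}
Page faults: 7.

7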